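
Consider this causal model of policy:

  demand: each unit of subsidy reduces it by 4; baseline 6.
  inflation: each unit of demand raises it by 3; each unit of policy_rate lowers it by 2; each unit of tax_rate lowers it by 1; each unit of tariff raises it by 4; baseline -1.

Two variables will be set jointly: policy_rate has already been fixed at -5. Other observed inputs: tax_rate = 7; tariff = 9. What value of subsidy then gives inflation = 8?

With policy_rate held at -5:
Substituting into the inflation equation gives inflation = -12*subsidy + 56.
Solve -12*subsidy + 56 = 8: subsidy = (8 - 56) / -12 = 4.

subsidy = 4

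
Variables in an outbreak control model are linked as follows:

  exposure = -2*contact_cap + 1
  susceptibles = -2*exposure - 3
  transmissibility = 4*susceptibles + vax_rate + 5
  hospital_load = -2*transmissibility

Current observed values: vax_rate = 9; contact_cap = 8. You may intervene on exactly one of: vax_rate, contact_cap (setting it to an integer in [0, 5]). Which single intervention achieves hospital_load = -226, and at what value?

set vax_rate = 0

Intervening on vax_rate: with other inputs at their observed values, hospital_load = -2*vax_rate - 226. Solving for -226 gives vax_rate = 0, within [0, 5].
Intervening on contact_cap: hospital_load = -32*contact_cap + 12. Reaching -226 requires contact_cap = 119/16, not an integer.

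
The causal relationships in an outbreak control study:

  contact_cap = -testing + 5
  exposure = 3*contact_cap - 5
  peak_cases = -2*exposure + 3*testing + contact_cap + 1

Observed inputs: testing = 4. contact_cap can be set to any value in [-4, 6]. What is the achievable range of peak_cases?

-7 to 43

Intervening on contact_cap fixes its value directly, overriding its dependence on testing.
Substituting into the peak_cases equation gives peak_cases = -5*contact_cap + 23.
Linear in contact_cap, so extremes are at the endpoints: contact_cap = -4 gives peak_cases = 43; contact_cap = 6 gives peak_cases = -7.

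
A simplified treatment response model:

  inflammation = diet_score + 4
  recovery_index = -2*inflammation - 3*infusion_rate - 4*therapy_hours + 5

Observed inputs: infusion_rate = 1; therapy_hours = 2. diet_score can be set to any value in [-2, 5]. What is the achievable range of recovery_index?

Substituting into the recovery_index equation gives recovery_index = -2*diet_score - 14.
Linear in diet_score, so extremes are at the endpoints: diet_score = -2 gives recovery_index = -10; diet_score = 5 gives recovery_index = -24.

-24 to -10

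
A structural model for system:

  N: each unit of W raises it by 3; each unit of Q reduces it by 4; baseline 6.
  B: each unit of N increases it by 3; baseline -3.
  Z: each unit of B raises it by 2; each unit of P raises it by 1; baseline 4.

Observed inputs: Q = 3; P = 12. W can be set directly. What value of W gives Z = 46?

W = 4

Substituting into the N equation gives N = 3*W - 6.
Substituting into the B equation gives B = 9*W - 21.
Substituting into the Z equation gives Z = 18*W - 26.
Solve 18*W - 26 = 46: W = (46 + 26) / 18 = 4.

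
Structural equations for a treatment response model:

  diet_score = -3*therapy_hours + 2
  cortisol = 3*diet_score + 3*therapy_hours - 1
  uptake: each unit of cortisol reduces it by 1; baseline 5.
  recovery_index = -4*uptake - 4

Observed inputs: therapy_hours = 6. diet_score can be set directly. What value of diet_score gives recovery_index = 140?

Intervening on diet_score fixes its value directly, overriding its dependence on therapy_hours.
Substituting into the cortisol equation gives cortisol = 3*diet_score + 17.
So uptake = -3*diet_score - 12.
Substituting into the recovery_index equation gives recovery_index = 12*diet_score + 44.
Solve 12*diet_score + 44 = 140: diet_score = (140 - 44) / 12 = 8.

diet_score = 8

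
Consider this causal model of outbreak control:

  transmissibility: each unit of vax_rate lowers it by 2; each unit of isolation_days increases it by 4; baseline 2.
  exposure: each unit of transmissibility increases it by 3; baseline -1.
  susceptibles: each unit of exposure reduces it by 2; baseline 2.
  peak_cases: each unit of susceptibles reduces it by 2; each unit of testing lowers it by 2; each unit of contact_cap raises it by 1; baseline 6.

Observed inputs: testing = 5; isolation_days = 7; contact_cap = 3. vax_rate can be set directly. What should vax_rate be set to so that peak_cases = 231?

Substituting into the transmissibility equation gives transmissibility = -2*vax_rate + 30.
Substituting into the exposure equation gives exposure = -6*vax_rate + 89.
Substituting into the susceptibles equation gives susceptibles = 12*vax_rate - 176.
Substituting into the peak_cases equation gives peak_cases = -24*vax_rate + 351.
Solve -24*vax_rate + 351 = 231: vax_rate = (231 - 351) / -24 = 5.

vax_rate = 5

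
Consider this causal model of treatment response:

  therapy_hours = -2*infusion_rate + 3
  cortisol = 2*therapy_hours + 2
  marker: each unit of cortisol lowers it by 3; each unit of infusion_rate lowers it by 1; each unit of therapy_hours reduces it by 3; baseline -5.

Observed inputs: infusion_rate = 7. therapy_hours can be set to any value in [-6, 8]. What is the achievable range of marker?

-90 to 36

Intervening on therapy_hours fixes its value directly, overriding its dependence on infusion_rate.
Substituting into the marker equation gives marker = -9*therapy_hours - 18.
Linear in therapy_hours, so extremes are at the endpoints: therapy_hours = -6 gives marker = 36; therapy_hours = 8 gives marker = -90.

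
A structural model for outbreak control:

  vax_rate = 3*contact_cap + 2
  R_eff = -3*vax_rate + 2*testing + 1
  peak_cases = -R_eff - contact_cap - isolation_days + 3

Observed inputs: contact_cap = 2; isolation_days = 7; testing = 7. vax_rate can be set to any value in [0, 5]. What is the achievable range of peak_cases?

-21 to -6

Intervening on vax_rate fixes its value directly, overriding its dependence on contact_cap.
Substituting into the R_eff equation gives R_eff = -3*vax_rate + 15.
peak_cases becomes 3*vax_rate - 21.
Linear in vax_rate, so extremes are at the endpoints: vax_rate = 0 gives peak_cases = -21; vax_rate = 5 gives peak_cases = -6.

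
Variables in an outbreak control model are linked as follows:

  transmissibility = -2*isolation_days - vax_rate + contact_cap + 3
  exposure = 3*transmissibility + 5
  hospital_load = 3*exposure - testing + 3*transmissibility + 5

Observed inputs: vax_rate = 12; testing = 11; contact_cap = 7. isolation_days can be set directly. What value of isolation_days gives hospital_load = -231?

isolation_days = 9

Substituting into the transmissibility equation gives transmissibility = -2*isolation_days - 2.
So exposure = -6*isolation_days - 1.
Substituting into the hospital_load equation gives hospital_load = -24*isolation_days - 15.
Solve -24*isolation_days - 15 = -231: isolation_days = (-231 + 15) / -24 = 9.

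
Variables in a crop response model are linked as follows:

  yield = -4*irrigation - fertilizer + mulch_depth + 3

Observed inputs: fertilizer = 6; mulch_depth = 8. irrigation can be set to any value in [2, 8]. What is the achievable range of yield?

Substituting into the yield equation gives yield = -4*irrigation + 5.
Linear in irrigation, so extremes are at the endpoints: irrigation = 2 gives yield = -3; irrigation = 8 gives yield = -27.

-27 to -3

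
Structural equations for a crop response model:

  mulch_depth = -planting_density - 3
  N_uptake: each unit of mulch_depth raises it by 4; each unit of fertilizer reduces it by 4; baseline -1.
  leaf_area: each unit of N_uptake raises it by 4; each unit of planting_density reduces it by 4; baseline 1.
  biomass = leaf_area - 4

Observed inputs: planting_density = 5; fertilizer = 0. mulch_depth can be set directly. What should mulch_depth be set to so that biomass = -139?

mulch_depth = -7

Intervening on mulch_depth fixes its value directly, overriding its dependence on planting_density.
Substituting into the N_uptake equation gives N_uptake = 4*mulch_depth - 1.
leaf_area becomes 16*mulch_depth - 23.
Substituting into the biomass equation gives biomass = 16*mulch_depth - 27.
Solve 16*mulch_depth - 27 = -139: mulch_depth = (-139 + 27) / 16 = -7.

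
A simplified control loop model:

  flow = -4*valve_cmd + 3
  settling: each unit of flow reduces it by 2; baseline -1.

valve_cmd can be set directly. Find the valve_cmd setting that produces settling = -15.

Substituting into the settling equation gives settling = 8*valve_cmd - 7.
Solve 8*valve_cmd - 7 = -15: valve_cmd = (-15 + 7) / 8 = -1.

valve_cmd = -1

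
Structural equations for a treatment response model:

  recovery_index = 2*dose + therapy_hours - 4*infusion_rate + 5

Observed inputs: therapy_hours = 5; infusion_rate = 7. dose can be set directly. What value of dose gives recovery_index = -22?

Substituting into the recovery_index equation gives recovery_index = 2*dose - 18.
Solve 2*dose - 18 = -22: dose = (-22 + 18) / 2 = -2.

dose = -2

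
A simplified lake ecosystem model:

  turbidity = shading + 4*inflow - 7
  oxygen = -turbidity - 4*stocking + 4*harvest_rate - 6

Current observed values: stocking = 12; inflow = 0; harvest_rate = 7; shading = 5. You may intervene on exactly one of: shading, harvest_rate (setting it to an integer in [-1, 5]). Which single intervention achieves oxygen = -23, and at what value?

set shading = 4

Intervening on shading: with other inputs at their observed values, oxygen = -shading - 19. Solving for -23 gives shading = 4, within [-1, 5].
Intervening on harvest_rate: oxygen = 4*harvest_rate - 52. Reaching -23 requires harvest_rate = 29/4, not an integer.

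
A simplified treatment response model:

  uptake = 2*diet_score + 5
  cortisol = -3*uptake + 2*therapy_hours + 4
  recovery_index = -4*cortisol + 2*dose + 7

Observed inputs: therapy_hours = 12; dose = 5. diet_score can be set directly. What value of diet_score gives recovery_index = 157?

Substituting into the cortisol equation gives cortisol = -6*diet_score + 13.
Substituting into the recovery_index equation gives recovery_index = 24*diet_score - 35.
Solve 24*diet_score - 35 = 157: diet_score = (157 + 35) / 24 = 8.

diet_score = 8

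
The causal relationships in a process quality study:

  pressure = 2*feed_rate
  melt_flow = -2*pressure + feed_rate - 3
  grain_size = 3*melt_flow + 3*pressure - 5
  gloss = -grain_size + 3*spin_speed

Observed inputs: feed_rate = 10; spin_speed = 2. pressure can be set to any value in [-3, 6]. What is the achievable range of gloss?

-19 to 8

Intervening on pressure fixes its value directly, overriding its dependence on feed_rate.
Substituting into the melt_flow equation gives melt_flow = -2*pressure + 7.
grain_size becomes -3*pressure + 16.
So gloss = 3*pressure - 10.
Linear in pressure, so extremes are at the endpoints: pressure = -3 gives gloss = -19; pressure = 6 gives gloss = 8.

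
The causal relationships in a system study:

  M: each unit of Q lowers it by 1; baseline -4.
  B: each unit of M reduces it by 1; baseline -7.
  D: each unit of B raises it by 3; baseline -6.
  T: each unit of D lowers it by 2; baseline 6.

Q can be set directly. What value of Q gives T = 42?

Substituting into the B equation gives B = Q - 3.
Substituting into the D equation gives D = 3*Q - 15.
Substituting into the T equation gives T = -6*Q + 36.
Solve -6*Q + 36 = 42: Q = (42 - 36) / -6 = -1.

Q = -1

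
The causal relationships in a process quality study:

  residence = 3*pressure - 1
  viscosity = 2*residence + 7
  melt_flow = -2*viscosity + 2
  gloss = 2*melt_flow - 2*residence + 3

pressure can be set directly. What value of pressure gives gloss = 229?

pressure = -8

Substituting into the viscosity equation gives viscosity = 6*pressure + 5.
So melt_flow = -12*pressure - 8.
This gives gloss = -30*pressure - 11.
Solve -30*pressure - 11 = 229: pressure = (229 + 11) / -30 = -8.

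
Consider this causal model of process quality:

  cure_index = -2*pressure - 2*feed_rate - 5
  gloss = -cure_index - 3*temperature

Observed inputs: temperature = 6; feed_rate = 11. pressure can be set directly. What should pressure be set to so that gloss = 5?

Substituting into the cure_index equation gives cure_index = -2*pressure - 27.
Substituting into the gloss equation gives gloss = 2*pressure + 9.
Solve 2*pressure + 9 = 5: pressure = (5 - 9) / 2 = -2.

pressure = -2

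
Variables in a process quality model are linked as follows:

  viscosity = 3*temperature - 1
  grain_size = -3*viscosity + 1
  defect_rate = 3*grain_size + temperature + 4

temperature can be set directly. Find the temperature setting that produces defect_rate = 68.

Substituting into the grain_size equation gives grain_size = -9*temperature + 4.
This gives defect_rate = -26*temperature + 16.
Solve -26*temperature + 16 = 68: temperature = (68 - 16) / -26 = -2.

temperature = -2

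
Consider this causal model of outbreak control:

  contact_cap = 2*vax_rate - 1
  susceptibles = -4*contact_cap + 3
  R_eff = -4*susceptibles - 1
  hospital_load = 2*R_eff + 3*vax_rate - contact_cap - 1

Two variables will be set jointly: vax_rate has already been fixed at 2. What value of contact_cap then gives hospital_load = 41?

With vax_rate held at 2:
Intervening on contact_cap fixes its value directly, overriding its dependence on vax_rate.
Substituting into the R_eff equation gives R_eff = 16*contact_cap - 13.
hospital_load becomes 31*contact_cap - 21.
Solve 31*contact_cap - 21 = 41: contact_cap = (41 + 21) / 31 = 2.

contact_cap = 2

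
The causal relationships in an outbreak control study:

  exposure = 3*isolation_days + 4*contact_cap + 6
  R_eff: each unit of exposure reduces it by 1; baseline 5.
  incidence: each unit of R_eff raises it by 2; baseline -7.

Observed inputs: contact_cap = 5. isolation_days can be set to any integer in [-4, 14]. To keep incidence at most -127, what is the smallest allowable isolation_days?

Substituting into the exposure equation gives exposure = 3*isolation_days + 26.
Substituting into the R_eff equation gives R_eff = -3*isolation_days - 21.
Substituting into the incidence equation gives incidence = -6*isolation_days - 49.
Require -6*isolation_days - 49 ≤ -127, so isolation_days ≥ 13.
The smallest integer in [-4, 14] satisfying this is 13.

isolation_days = 13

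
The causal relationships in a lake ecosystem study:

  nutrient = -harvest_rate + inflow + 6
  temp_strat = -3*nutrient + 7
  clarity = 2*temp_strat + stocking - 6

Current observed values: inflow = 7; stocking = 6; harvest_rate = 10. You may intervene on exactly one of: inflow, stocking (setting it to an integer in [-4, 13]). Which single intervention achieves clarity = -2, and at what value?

Intervening on inflow: clarity = -6*inflow + 38. Reaching -2 requires inflow = 20/3, not an integer.
Intervening on stocking: with other inputs at their observed values, clarity = stocking - 10. Solving for -2 gives stocking = 8, within [-4, 13].

set stocking = 8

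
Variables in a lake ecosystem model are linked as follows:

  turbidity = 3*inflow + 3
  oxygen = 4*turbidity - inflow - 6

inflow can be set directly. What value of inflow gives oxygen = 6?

Substituting into the oxygen equation gives oxygen = 11*inflow + 6.
Solve 11*inflow + 6 = 6: inflow = (6 - 6) / 11 = 0.

inflow = 0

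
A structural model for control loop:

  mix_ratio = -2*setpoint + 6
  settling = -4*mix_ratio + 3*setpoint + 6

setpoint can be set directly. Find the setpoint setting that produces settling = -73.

setpoint = -5

Substituting into the settling equation gives settling = 11*setpoint - 18.
Solve 11*setpoint - 18 = -73: setpoint = (-73 + 18) / 11 = -5.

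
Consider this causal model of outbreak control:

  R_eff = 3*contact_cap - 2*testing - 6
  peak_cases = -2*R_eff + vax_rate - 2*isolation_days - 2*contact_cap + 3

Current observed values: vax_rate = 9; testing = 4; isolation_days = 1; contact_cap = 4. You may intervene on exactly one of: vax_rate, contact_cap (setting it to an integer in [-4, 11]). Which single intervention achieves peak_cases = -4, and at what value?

set vax_rate = -1

Intervening on vax_rate: with other inputs at their observed values, peak_cases = vax_rate - 3. Solving for -4 gives vax_rate = -1, within [-4, 11].
Intervening on contact_cap: peak_cases = -8*contact_cap + 38. Reaching -4 requires contact_cap = 21/4, not an integer.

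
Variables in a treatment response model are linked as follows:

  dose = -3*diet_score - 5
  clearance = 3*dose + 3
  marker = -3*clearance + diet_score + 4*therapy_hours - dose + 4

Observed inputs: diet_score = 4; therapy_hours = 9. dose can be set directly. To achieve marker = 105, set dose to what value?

dose = -7

Intervening on dose fixes its value directly, overriding its dependence on diet_score.
Substituting into the marker equation gives marker = -10*dose + 35.
Solve -10*dose + 35 = 105: dose = (105 - 35) / -10 = -7.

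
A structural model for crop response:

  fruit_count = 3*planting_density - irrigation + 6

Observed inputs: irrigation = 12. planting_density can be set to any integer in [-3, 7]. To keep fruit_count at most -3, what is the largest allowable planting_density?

Substituting into the fruit_count equation gives fruit_count = 3*planting_density - 6.
Require 3*planting_density - 6 ≤ -3, so planting_density ≤ 1.
The largest integer in [-3, 7] satisfying this is 1.

planting_density = 1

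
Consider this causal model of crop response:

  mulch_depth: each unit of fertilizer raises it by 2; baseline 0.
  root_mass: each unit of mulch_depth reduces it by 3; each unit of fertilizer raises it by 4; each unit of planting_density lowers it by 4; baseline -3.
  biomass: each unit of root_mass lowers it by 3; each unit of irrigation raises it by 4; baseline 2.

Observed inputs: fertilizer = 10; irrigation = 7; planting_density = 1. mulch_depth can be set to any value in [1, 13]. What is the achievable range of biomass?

-60 to 48

Intervening on mulch_depth fixes its value directly, overriding its dependence on fertilizer.
Substituting into the root_mass equation gives root_mass = -3*mulch_depth + 33.
biomass becomes 9*mulch_depth - 69.
Linear in mulch_depth, so extremes are at the endpoints: mulch_depth = 1 gives biomass = -60; mulch_depth = 13 gives biomass = 48.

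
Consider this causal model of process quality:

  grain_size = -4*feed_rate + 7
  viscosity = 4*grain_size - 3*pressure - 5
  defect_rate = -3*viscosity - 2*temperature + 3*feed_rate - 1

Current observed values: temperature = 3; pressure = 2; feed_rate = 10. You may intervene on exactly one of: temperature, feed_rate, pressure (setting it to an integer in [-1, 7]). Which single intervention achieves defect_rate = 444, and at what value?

Intervening on temperature: with other inputs at their observed values, defect_rate = -2*temperature + 458. Solving for 444 gives temperature = 7, within [-1, 7].
Intervening on feed_rate: defect_rate = 51*feed_rate - 58. Reaching 444 requires feed_rate = 502/51, not an integer.
Intervening on pressure: defect_rate = 9*pressure + 434. Reaching 444 requires pressure = 10/9, not an integer.

set temperature = 7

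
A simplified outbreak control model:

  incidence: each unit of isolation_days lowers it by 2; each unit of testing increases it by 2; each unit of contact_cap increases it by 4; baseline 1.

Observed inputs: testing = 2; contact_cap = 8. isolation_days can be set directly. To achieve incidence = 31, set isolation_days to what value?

Substituting into the incidence equation gives incidence = -2*isolation_days + 37.
Solve -2*isolation_days + 37 = 31: isolation_days = (31 - 37) / -2 = 3.

isolation_days = 3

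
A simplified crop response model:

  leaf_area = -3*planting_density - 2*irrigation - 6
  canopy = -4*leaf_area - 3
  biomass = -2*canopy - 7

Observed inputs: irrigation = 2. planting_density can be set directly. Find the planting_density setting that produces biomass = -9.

Substituting into the leaf_area equation gives leaf_area = -3*planting_density - 10.
Substituting into the canopy equation gives canopy = 12*planting_density + 37.
Substituting into the biomass equation gives biomass = -24*planting_density - 81.
Solve -24*planting_density - 81 = -9: planting_density = (-9 + 81) / -24 = -3.

planting_density = -3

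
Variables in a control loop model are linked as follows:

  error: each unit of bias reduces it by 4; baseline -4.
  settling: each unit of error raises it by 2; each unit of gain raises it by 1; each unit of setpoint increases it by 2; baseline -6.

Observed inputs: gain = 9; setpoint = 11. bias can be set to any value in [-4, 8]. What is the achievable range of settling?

-47 to 49

Substituting into the settling equation gives settling = -8*bias + 17.
Linear in bias, so extremes are at the endpoints: bias = -4 gives settling = 49; bias = 8 gives settling = -47.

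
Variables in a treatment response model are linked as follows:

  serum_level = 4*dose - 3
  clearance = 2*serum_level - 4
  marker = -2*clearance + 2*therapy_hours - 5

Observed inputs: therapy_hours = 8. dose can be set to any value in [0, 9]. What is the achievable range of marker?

Substituting into the clearance equation gives clearance = 8*dose - 10.
This gives marker = -16*dose + 31.
Linear in dose, so extremes are at the endpoints: dose = 0 gives marker = 31; dose = 9 gives marker = -113.

-113 to 31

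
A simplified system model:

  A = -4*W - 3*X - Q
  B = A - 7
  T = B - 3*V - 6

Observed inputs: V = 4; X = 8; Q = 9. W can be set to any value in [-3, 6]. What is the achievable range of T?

Substituting into the A equation gives A = -4*W - 33.
This gives B = -4*W - 40.
This gives T = -4*W - 58.
Linear in W, so extremes are at the endpoints: W = -3 gives T = -46; W = 6 gives T = -82.

-82 to -46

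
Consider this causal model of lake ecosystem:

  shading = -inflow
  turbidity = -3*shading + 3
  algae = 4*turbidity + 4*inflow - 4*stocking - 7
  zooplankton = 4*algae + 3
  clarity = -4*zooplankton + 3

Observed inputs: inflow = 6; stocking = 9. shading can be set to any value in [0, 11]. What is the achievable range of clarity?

Intervening on shading fixes its value directly, overriding its dependence on inflow.
Substituting into the algae equation gives algae = -12*shading - 7.
So zooplankton = -48*shading - 25.
clarity becomes 192*shading + 103.
Linear in shading, so extremes are at the endpoints: shading = 0 gives clarity = 103; shading = 11 gives clarity = 2215.

103 to 2215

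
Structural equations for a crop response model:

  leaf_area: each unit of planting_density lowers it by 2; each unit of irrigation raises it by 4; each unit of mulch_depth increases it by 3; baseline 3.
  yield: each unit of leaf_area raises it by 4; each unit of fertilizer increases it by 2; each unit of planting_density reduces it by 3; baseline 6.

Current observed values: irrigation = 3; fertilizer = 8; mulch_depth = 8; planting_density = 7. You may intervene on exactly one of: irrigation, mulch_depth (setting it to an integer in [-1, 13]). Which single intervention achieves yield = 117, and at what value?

Intervening on irrigation: with other inputs at their observed values, yield = 16*irrigation + 53. Solving for 117 gives irrigation = 4, within [-1, 13].
Intervening on mulch_depth: yield = 12*mulch_depth + 5. Reaching 117 requires mulch_depth = 28/3, not an integer.

set irrigation = 4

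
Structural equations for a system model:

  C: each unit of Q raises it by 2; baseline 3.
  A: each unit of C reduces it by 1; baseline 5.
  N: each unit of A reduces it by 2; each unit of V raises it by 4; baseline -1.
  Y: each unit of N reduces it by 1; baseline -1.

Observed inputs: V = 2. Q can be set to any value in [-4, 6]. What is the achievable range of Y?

Substituting into the A equation gives A = -2*Q + 2.
N becomes 4*Q + 3.
Substituting into the Y equation gives Y = -4*Q - 4.
Linear in Q, so extremes are at the endpoints: Q = -4 gives Y = 12; Q = 6 gives Y = -28.

-28 to 12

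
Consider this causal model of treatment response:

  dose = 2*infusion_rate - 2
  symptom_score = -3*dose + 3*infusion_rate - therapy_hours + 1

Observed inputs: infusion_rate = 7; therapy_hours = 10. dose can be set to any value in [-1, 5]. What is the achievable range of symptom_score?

Intervening on dose fixes its value directly, overriding its dependence on infusion_rate.
Substituting into the symptom_score equation gives symptom_score = -3*dose + 12.
Linear in dose, so extremes are at the endpoints: dose = -1 gives symptom_score = 15; dose = 5 gives symptom_score = -3.

-3 to 15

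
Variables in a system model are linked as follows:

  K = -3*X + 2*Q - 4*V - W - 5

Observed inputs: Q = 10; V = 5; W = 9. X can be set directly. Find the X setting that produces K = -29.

Substituting into the K equation gives K = -3*X - 14.
Solve -3*X - 14 = -29: X = (-29 + 14) / -3 = 5.

X = 5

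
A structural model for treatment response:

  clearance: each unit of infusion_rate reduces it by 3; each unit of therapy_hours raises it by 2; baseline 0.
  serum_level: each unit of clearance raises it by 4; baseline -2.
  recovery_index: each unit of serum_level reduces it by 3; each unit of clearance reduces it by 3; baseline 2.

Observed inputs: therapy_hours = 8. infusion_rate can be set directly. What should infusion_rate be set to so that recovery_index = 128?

Substituting into the clearance equation gives clearance = -3*infusion_rate + 16.
Substituting into the serum_level equation gives serum_level = -12*infusion_rate + 62.
recovery_index becomes 45*infusion_rate - 232.
Solve 45*infusion_rate - 232 = 128: infusion_rate = (128 + 232) / 45 = 8.

infusion_rate = 8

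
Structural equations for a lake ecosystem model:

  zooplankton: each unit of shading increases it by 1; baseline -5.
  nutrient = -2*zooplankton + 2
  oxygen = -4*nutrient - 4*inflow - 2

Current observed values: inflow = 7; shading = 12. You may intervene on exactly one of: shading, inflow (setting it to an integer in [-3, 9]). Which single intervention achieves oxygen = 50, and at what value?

set inflow = -1

Intervening on shading: oxygen = 8*shading - 78. Reaching 50 requires shading = 16, outside [-3, 9].
Intervening on inflow: with other inputs at their observed values, oxygen = -4*inflow + 46. Solving for 50 gives inflow = -1, within [-3, 9].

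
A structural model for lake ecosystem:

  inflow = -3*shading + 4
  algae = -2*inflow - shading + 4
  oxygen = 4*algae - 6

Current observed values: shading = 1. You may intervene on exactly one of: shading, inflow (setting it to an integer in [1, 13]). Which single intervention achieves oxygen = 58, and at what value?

Intervening on shading: with other inputs at their observed values, oxygen = 20*shading - 22. Solving for 58 gives shading = 4, within [1, 13].
Intervening on inflow: oxygen = -8*inflow + 6. Reaching 58 requires inflow = -13/2, not an integer.

set shading = 4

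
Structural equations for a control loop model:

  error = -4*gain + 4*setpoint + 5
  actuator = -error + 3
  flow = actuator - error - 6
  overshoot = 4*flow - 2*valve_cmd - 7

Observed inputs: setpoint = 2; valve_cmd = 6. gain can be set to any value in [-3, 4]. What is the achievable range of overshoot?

-231 to -7

Substituting into the error equation gives error = -4*gain + 13.
Substituting into the actuator equation gives actuator = 4*gain - 10.
This gives flow = 8*gain - 29.
Substituting into the overshoot equation gives overshoot = 32*gain - 135.
Linear in gain, so extremes are at the endpoints: gain = -3 gives overshoot = -231; gain = 4 gives overshoot = -7.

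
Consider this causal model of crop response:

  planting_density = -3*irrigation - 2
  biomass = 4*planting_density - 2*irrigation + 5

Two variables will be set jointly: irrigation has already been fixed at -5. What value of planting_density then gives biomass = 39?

With irrigation held at -5:
Intervening on planting_density fixes its value directly, overriding its dependence on irrigation.
Substituting into the biomass equation gives biomass = 4*planting_density + 15.
Solve 4*planting_density + 15 = 39: planting_density = (39 - 15) / 4 = 6.

planting_density = 6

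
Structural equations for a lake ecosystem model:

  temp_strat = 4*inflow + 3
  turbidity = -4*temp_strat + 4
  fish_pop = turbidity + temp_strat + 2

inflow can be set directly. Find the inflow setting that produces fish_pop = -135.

inflow = 11

Substituting into the turbidity equation gives turbidity = -16*inflow - 8.
fish_pop becomes -12*inflow - 3.
Solve -12*inflow - 3 = -135: inflow = (-135 + 3) / -12 = 11.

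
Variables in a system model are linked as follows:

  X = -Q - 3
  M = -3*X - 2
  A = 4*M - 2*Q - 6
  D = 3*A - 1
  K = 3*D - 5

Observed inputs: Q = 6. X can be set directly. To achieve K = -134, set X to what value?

Intervening on X fixes its value directly, overriding its dependence on Q.
Substituting into the A equation gives A = -12*X - 26.
Substituting into the D equation gives D = -36*X - 79.
So K = -108*X - 242.
Solve -108*X - 242 = -134: X = (-134 + 242) / -108 = -1.

X = -1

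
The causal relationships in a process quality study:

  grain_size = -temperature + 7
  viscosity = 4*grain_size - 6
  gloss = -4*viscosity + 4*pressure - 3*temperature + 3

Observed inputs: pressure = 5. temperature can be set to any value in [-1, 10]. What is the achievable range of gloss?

Substituting into the viscosity equation gives viscosity = -4*temperature + 22.
Substituting into the gloss equation gives gloss = 13*temperature - 65.
Linear in temperature, so extremes are at the endpoints: temperature = -1 gives gloss = -78; temperature = 10 gives gloss = 65.

-78 to 65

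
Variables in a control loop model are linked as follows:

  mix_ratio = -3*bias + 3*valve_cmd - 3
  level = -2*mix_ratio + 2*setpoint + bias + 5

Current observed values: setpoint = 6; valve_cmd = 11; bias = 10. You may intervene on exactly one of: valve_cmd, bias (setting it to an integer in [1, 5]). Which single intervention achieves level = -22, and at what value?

Intervening on valve_cmd: level = -6*valve_cmd + 93. Reaching -22 requires valve_cmd = 115/6, not an integer.
Intervening on bias: with other inputs at their observed values, level = 7*bias - 43. Solving for -22 gives bias = 3, within [1, 5].

set bias = 3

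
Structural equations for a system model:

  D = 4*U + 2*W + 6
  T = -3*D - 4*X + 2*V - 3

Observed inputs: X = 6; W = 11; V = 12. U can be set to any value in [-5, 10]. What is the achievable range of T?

-207 to -27

Substituting into the D equation gives D = 4*U + 28.
T becomes -12*U - 87.
Linear in U, so extremes are at the endpoints: U = -5 gives T = -27; U = 10 gives T = -207.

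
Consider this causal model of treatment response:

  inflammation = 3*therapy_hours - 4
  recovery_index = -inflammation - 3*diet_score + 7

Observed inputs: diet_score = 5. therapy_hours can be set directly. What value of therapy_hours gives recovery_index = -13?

Substituting into the recovery_index equation gives recovery_index = -3*therapy_hours - 4.
Solve -3*therapy_hours - 4 = -13: therapy_hours = (-13 + 4) / -3 = 3.

therapy_hours = 3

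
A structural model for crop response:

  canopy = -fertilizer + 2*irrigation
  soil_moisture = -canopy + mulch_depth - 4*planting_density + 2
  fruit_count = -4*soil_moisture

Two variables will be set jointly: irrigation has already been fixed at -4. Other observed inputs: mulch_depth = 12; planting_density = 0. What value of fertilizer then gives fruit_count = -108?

With irrigation held at -4:
Substituting into the canopy equation gives canopy = -fertilizer - 8.
Substituting into the soil_moisture equation gives soil_moisture = fertilizer + 22.
Substituting into the fruit_count equation gives fruit_count = -4*fertilizer - 88.
Solve -4*fertilizer - 88 = -108: fertilizer = (-108 + 88) / -4 = 5.

fertilizer = 5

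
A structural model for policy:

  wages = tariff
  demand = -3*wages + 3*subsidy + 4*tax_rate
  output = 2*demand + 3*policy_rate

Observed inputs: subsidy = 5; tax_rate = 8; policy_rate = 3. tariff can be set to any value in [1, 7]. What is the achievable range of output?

61 to 97

Substituting into the demand equation gives demand = -3*tariff + 47.
Substituting into the output equation gives output = -6*tariff + 103.
Linear in tariff, so extremes are at the endpoints: tariff = 1 gives output = 97; tariff = 7 gives output = 61.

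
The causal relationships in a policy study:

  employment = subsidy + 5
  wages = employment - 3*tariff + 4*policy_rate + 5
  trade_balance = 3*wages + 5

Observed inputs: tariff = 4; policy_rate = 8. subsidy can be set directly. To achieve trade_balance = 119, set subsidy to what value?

subsidy = 8

Substituting into the wages equation gives wages = subsidy + 30.
Substituting into the trade_balance equation gives trade_balance = 3*subsidy + 95.
Solve 3*subsidy + 95 = 119: subsidy = (119 - 95) / 3 = 8.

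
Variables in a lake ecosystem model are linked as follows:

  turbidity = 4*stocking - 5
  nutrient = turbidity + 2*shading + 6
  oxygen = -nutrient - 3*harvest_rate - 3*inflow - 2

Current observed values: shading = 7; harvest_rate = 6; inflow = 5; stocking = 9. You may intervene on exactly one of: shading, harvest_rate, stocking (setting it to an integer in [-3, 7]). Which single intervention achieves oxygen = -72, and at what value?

Intervening on shading: with other inputs at their observed values, oxygen = -2*shading - 72. Solving for -72 gives shading = 0, within [-3, 7].
Intervening on harvest_rate: oxygen = -3*harvest_rate - 68. Reaching -72 requires harvest_rate = 4/3, not an integer.
Intervening on stocking: oxygen = -4*stocking - 50. Reaching -72 requires stocking = 11/2, not an integer.

set shading = 0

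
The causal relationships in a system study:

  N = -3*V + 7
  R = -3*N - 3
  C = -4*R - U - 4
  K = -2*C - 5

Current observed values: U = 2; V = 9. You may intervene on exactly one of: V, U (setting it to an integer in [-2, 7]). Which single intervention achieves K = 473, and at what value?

set U = 7

Intervening on V: K = 72*V - 185. Reaching 473 requires V = 329/36, not an integer.
Intervening on U: with other inputs at their observed values, K = 2*U + 459. Solving for 473 gives U = 7, within [-2, 7].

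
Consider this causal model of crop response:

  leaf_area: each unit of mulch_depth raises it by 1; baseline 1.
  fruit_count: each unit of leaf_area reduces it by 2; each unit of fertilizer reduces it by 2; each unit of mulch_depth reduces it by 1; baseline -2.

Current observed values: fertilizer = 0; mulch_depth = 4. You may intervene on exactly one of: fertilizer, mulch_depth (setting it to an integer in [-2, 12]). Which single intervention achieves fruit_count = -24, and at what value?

set fertilizer = 4

Intervening on fertilizer: with other inputs at their observed values, fruit_count = -2*fertilizer - 16. Solving for -24 gives fertilizer = 4, within [-2, 12].
Intervening on mulch_depth: fruit_count = -3*mulch_depth - 4. Reaching -24 requires mulch_depth = 20/3, not an integer.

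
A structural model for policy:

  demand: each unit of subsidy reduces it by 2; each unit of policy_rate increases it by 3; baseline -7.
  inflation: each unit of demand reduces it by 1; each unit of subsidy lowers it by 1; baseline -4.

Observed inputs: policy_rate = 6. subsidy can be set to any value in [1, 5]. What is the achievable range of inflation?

Substituting into the demand equation gives demand = -2*subsidy + 11.
Substituting into the inflation equation gives inflation = subsidy - 15.
Linear in subsidy, so extremes are at the endpoints: subsidy = 1 gives inflation = -14; subsidy = 5 gives inflation = -10.

-14 to -10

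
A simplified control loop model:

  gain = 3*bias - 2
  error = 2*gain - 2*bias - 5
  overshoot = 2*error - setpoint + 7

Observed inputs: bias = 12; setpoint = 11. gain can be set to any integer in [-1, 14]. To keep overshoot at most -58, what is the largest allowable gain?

Intervening on gain fixes its value directly, overriding its dependence on bias.
Substituting into the error equation gives error = 2*gain - 29.
So overshoot = 4*gain - 62.
Require 4*gain - 62 ≤ -58, so gain ≤ 1.
The largest integer in [-1, 14] satisfying this is 1.

gain = 1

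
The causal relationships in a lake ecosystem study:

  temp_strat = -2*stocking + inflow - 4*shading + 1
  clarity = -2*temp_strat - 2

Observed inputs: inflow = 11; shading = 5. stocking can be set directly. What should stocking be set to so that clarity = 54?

stocking = 10

Substituting into the temp_strat equation gives temp_strat = -2*stocking - 8.
Substituting into the clarity equation gives clarity = 4*stocking + 14.
Solve 4*stocking + 14 = 54: stocking = (54 - 14) / 4 = 10.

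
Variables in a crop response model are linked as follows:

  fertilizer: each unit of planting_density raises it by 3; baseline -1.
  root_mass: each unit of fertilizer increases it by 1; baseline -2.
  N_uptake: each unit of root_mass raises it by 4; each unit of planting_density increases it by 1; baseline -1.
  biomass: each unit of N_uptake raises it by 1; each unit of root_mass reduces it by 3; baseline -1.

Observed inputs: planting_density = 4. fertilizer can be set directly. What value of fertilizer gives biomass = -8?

Intervening on fertilizer fixes its value directly, overriding its dependence on planting_density.
Substituting into the N_uptake equation gives N_uptake = 4*fertilizer - 5.
This gives biomass = fertilizer.
Solve fertilizer = -8: fertilizer = -8 / 1 = -8.

fertilizer = -8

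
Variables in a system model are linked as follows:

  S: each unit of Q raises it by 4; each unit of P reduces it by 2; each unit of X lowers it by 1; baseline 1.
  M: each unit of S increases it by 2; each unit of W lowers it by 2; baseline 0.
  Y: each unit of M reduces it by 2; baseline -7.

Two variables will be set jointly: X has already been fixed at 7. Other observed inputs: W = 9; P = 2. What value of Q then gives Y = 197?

Q = -8

With X held at 7:
Substituting into the S equation gives S = 4*Q - 10.
Substituting into the M equation gives M = 8*Q - 38.
This gives Y = -16*Q + 69.
Solve -16*Q + 69 = 197: Q = (197 - 69) / -16 = -8.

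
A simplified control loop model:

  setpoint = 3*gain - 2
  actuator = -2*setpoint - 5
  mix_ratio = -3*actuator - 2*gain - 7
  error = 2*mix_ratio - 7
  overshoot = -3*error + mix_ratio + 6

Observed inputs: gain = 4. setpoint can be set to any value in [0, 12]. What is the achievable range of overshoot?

Intervening on setpoint fixes its value directly, overriding its dependence on gain.
Substituting into the mix_ratio equation gives mix_ratio = 6*setpoint.
This gives error = 12*setpoint - 7.
Substituting into the overshoot equation gives overshoot = -30*setpoint + 27.
Linear in setpoint, so extremes are at the endpoints: setpoint = 0 gives overshoot = 27; setpoint = 12 gives overshoot = -333.

-333 to 27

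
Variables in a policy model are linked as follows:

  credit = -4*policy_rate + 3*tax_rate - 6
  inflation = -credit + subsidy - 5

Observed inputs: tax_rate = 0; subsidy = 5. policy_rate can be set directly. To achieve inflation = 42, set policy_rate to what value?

Substituting into the credit equation gives credit = -4*policy_rate - 6.
This gives inflation = 4*policy_rate + 6.
Solve 4*policy_rate + 6 = 42: policy_rate = (42 - 6) / 4 = 9.

policy_rate = 9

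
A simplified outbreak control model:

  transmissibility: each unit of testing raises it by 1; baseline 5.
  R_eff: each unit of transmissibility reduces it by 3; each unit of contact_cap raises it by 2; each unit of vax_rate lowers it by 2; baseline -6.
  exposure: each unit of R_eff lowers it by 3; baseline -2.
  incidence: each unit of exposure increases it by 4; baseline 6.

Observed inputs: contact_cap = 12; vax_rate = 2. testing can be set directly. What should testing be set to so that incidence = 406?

Substituting into the R_eff equation gives R_eff = -3*testing - 1.
exposure becomes 9*testing + 1.
This gives incidence = 36*testing + 10.
Solve 36*testing + 10 = 406: testing = (406 - 10) / 36 = 11.

testing = 11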